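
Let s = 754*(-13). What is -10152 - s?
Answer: -350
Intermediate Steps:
s = -9802
-10152 - s = -10152 - 1*(-9802) = -10152 + 9802 = -350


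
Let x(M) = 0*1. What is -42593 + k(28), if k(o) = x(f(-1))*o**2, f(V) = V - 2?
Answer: -42593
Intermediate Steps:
f(V) = -2 + V
x(M) = 0
k(o) = 0 (k(o) = 0*o**2 = 0)
-42593 + k(28) = -42593 + 0 = -42593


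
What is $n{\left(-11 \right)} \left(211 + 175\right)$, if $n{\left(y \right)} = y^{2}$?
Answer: $46706$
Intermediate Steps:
$n{\left(-11 \right)} \left(211 + 175\right) = \left(-11\right)^{2} \left(211 + 175\right) = 121 \cdot 386 = 46706$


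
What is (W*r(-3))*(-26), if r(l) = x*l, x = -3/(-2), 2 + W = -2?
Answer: -468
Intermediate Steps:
W = -4 (W = -2 - 2 = -4)
x = 3/2 (x = -3*(-½) = 3/2 ≈ 1.5000)
r(l) = 3*l/2
(W*r(-3))*(-26) = -6*(-3)*(-26) = -4*(-9/2)*(-26) = 18*(-26) = -468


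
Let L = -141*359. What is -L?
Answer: 50619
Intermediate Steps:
L = -50619
-L = -1*(-50619) = 50619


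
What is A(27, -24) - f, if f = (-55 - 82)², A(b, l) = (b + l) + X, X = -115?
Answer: -18881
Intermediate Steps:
A(b, l) = -115 + b + l (A(b, l) = (b + l) - 115 = -115 + b + l)
f = 18769 (f = (-137)² = 18769)
A(27, -24) - f = (-115 + 27 - 24) - 1*18769 = -112 - 18769 = -18881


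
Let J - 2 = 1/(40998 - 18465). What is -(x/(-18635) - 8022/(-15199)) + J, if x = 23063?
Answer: 17294615288666/6382097413545 ≈ 2.7099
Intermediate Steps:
J = 45067/22533 (J = 2 + 1/(40998 - 18465) = 2 + 1/22533 = 45067/22533 ≈ 2.0000)
-(x/(-18635) - 8022/(-15199)) + J = -(23063/(-18635) - 8022/(-15199)) + 45067/22533 = -(23063*(-1/18635) - 8022*(-1/15199)) + 45067/22533 = -(-23063/18635 + 8022/15199) + 45067/22533 = -1*(-201044567/283233365) + 45067/22533 = 201044567/283233365 + 45067/22533 = 17294615288666/6382097413545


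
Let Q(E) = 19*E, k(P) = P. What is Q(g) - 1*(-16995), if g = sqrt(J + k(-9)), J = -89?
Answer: 16995 + 133*I*sqrt(2) ≈ 16995.0 + 188.09*I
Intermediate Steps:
g = 7*I*sqrt(2) (g = sqrt(-89 - 9) = sqrt(-98) = 7*I*sqrt(2) ≈ 9.8995*I)
Q(g) - 1*(-16995) = 19*(7*I*sqrt(2)) - 1*(-16995) = 133*I*sqrt(2) + 16995 = 16995 + 133*I*sqrt(2)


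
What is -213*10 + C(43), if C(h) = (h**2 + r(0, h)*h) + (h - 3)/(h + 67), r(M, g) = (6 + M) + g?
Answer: 20090/11 ≈ 1826.4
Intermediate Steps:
r(M, g) = 6 + M + g
C(h) = h**2 + h*(6 + h) + (-3 + h)/(67 + h) (C(h) = (h**2 + (6 + 0 + h)*h) + (h - 3)/(h + 67) = (h**2 + (6 + h)*h) + (-3 + h)/(67 + h) = (h**2 + h*(6 + h)) + (-3 + h)/(67 + h) = h**2 + h*(6 + h) + (-3 + h)/(67 + h))
-213*10 + C(43) = -213*10 + (-3 + 2*43**3 + 140*43**2 + 403*43)/(67 + 43) = -2130 + (-3 + 2*79507 + 140*1849 + 17329)/110 = -2130 + (-3 + 159014 + 258860 + 17329)/110 = -2130 + (1/110)*435200 = -2130 + 43520/11 = 20090/11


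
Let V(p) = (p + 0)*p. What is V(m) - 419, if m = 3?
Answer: -410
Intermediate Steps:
V(p) = p**2 (V(p) = p*p = p**2)
V(m) - 419 = 3**2 - 419 = 9 - 419 = -410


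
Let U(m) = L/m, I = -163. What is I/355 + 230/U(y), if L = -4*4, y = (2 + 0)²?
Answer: -41151/710 ≈ -57.959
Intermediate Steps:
y = 4 (y = 2² = 4)
L = -16
U(m) = -16/m
I/355 + 230/U(y) = -163/355 + 230/((-16/4)) = -163*1/355 + 230/((-16*¼)) = -163/355 + 230/(-4) = -163/355 + 230*(-¼) = -163/355 - 115/2 = -41151/710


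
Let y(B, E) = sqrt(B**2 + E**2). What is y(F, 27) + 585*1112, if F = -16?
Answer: 650520 + sqrt(985) ≈ 6.5055e+5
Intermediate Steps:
y(F, 27) + 585*1112 = sqrt((-16)**2 + 27**2) + 585*1112 = sqrt(256 + 729) + 650520 = sqrt(985) + 650520 = 650520 + sqrt(985)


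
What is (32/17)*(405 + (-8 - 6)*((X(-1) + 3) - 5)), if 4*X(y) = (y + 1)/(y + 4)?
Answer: 13856/17 ≈ 815.06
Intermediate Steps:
X(y) = (1 + y)/(4*(4 + y)) (X(y) = ((y + 1)/(y + 4))/4 = ((1 + y)/(4 + y))/4 = (1 + y)/(4*(4 + y)))
(32/17)*(405 + (-8 - 6)*((X(-1) + 3) - 5)) = (32/17)*(405 + (-8 - 6)*(((1 - 1)/(4*(4 - 1)) + 3) - 5)) = (32*(1/17))*(405 - 14*(((1/4)*0/3 + 3) - 5)) = 32*(405 - 14*(((1/4)*(1/3)*0 + 3) - 5))/17 = 32*(405 - 14*((0 + 3) - 5))/17 = 32*(405 - 14*(3 - 5))/17 = 32*(405 - 14*(-2))/17 = 32*(405 + 28)/17 = (32/17)*433 = 13856/17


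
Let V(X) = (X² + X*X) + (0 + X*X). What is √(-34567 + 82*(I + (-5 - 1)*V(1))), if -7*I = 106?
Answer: I*√1826951/7 ≈ 193.09*I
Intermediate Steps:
I = -106/7 (I = -⅐*106 = -106/7 ≈ -15.143)
V(X) = 3*X² (V(X) = (X² + X²) + (0 + X²) = 2*X² + X² = 3*X²)
√(-34567 + 82*(I + (-5 - 1)*V(1))) = √(-34567 + 82*(-106/7 + (-5 - 1)*(3*1²))) = √(-34567 + 82*(-106/7 - 18)) = √(-34567 + 82*(-232/7)) = √(-34567 - 19024/7) = √(-260993/7) = I*√1826951/7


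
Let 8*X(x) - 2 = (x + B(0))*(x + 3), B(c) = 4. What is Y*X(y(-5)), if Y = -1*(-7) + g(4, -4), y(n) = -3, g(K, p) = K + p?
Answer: 7/4 ≈ 1.7500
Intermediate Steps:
X(x) = ¼ + (3 + x)*(4 + x)/8 (X(x) = ¼ + ((x + 4)*(x + 3))/8 = ¼ + ((4 + x)*(3 + x))/8 = ¼ + ((3 + x)*(4 + x))/8 = ¼ + (3 + x)*(4 + x)/8)
Y = 7 (Y = -1*(-7) + (4 - 4) = 7 + 0 = 7)
Y*X(y(-5)) = 7*(7/4 + (⅛)*(-3)² + (7/8)*(-3)) = 7*(7/4 + (⅛)*9 - 21/8) = 7*(7/4 + 9/8 - 21/8) = 7*(¼) = 7/4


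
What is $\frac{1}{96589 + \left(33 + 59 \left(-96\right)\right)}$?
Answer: $\frac{1}{90958} \approx 1.0994 \cdot 10^{-5}$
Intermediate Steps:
$\frac{1}{96589 + \left(33 + 59 \left(-96\right)\right)} = \frac{1}{96589 + \left(33 - 5664\right)} = \frac{1}{96589 - 5631} = \frac{1}{90958}$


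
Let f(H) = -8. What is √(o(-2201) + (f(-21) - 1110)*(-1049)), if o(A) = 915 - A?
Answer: √1175898 ≈ 1084.4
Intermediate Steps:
√(o(-2201) + (f(-21) - 1110)*(-1049)) = √((915 - 1*(-2201)) + (-8 - 1110)*(-1049)) = √((915 + 2201) - 1118*(-1049)) = √(3116 + 1172782) = √1175898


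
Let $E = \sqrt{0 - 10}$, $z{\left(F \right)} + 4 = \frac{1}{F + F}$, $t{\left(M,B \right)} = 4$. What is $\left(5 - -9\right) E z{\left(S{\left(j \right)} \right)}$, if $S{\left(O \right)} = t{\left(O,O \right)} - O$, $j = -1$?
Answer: $- \frac{273 i \sqrt{10}}{5} \approx - 172.66 i$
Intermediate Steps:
$S{\left(O \right)} = 4 - O$
$z{\left(F \right)} = -4 + \frac{1}{2 F}$ ($z{\left(F \right)} = -4 + \frac{1}{F + F} = -4 + \frac{1}{2 F}$)
$E = i \sqrt{10}$ ($E = \sqrt{-10} = i \sqrt{10} \approx 3.1623 i$)
$\left(5 - -9\right) E z{\left(S{\left(j \right)} \right)} = \left(5 - -9\right) i \sqrt{10} \left(-4 + \frac{1}{2 \left(4 - -1\right)}\right) = \left(5 + 9\right) i \sqrt{10} \left(-4 + \frac{1}{2 \left(4 + 1\right)}\right) = 14 i \sqrt{10} \left(-4 + \frac{1}{2 \cdot 5}\right) = 14 i \sqrt{10} \left(-4 + \frac{1}{2} \cdot \frac{1}{5}\right) = 14 i \sqrt{10} \left(-4 + \frac{1}{10}\right) = 14 i \sqrt{10} \left(- \frac{39}{10}\right) = - \frac{273 i \sqrt{10}}{5}$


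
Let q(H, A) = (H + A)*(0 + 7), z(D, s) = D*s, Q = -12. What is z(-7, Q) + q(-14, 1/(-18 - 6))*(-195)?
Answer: 154007/8 ≈ 19251.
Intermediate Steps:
q(H, A) = 7*A + 7*H (q(H, A) = (A + H)*7 = 7*A + 7*H)
z(-7, Q) + q(-14, 1/(-18 - 6))*(-195) = -7*(-12) + (7/(-18 - 6) + 7*(-14))*(-195) = 84 + (7/(-24) - 98)*(-195) = 84 + (7*(-1/24) - 98)*(-195) = 84 + (-7/24 - 98)*(-195) = 84 - 2359/24*(-195) = 84 + 153335/8 = 154007/8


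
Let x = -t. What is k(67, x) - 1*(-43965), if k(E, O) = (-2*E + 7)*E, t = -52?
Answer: 35456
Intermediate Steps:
x = 52 (x = -1*(-52) = 52)
k(E, O) = E*(7 - 2*E) (k(E, O) = (7 - 2*E)*E = E*(7 - 2*E))
k(67, x) - 1*(-43965) = 67*(7 - 2*67) - 1*(-43965) = 67*(7 - 134) + 43965 = 67*(-127) + 43965 = -8509 + 43965 = 35456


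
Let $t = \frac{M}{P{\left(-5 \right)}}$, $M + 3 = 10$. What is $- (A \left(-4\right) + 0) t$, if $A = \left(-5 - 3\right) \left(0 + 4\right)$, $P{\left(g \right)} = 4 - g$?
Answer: $- \frac{896}{9} \approx -99.556$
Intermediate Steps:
$M = 7$ ($M = -3 + 10 = 7$)
$t = \frac{7}{9}$ ($t = \frac{7}{4 - -5} = \frac{7}{4 + 5} = \frac{7}{9} \approx 0.77778$)
$A = -32$ ($A = \left(-8\right) 4 = -32$)
$- (A \left(-4\right) + 0) t = - (\left(-32\right) \left(-4\right) + 0) \frac{7}{9} = - (128 + 0) \frac{7}{9} = \left(-1\right) 128 \cdot \frac{7}{9} = \left(-128\right) \frac{7}{9} = - \frac{896}{9}$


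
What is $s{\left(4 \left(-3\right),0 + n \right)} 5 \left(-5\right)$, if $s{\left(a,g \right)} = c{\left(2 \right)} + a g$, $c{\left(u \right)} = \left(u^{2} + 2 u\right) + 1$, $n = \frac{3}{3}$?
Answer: $75$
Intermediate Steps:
$n = 1$ ($n = 3 \cdot \frac{1}{3} = 1$)
$c{\left(u \right)} = 1 + u^{2} + 2 u$
$s{\left(a,g \right)} = 9 + a g$ ($s{\left(a,g \right)} = \left(1 + 2^{2} + 2 \cdot 2\right) + a g = \left(1 + 4 + 4\right) + a g = 9 + a g$)
$s{\left(4 \left(-3\right),0 + n \right)} 5 \left(-5\right) = \left(9 + 4 \left(-3\right) \left(0 + 1\right)\right) 5 \left(-5\right) = \left(9 - 12\right) \left(-25\right) = \left(-3\right) \left(-25\right) = 75$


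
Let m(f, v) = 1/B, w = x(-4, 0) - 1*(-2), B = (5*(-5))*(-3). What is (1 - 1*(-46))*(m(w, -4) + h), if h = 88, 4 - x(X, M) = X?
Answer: 310247/75 ≈ 4136.6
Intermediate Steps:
x(X, M) = 4 - X
B = 75 (B = -25*(-3) = 75)
w = 10 (w = (4 - 1*(-4)) - 1*(-2) = (4 + 4) + 2 = 8 + 2 = 10)
m(f, v) = 1/75
(1 - 1*(-46))*(m(w, -4) + h) = (1 - 1*(-46))*(1/75 + 88) = (1 + 46)*(6601/75) = 47*(6601/75) = 310247/75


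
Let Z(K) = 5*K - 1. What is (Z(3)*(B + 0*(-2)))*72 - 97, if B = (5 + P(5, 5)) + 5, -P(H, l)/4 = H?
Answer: -10177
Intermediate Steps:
P(H, l) = -4*H
Z(K) = -1 + 5*K
B = -10 (B = (5 - 4*5) + 5 = (5 - 20) + 5 = -15 + 5 = -10)
(Z(3)*(B + 0*(-2)))*72 - 97 = ((-1 + 5*3)*(-10 + 0*(-2)))*72 - 97 = ((-1 + 15)*(-10 + 0))*72 - 97 = (14*(-10))*72 - 97 = -140*72 - 97 = -10080 - 97 = -10177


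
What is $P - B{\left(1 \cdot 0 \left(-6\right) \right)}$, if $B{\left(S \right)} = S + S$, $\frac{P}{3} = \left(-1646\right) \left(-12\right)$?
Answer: $59256$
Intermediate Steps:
$P = 59256$ ($P = 3 \left(\left(-1646\right) \left(-12\right)\right) = 3 \cdot 19752 = 59256$)
$B{\left(S \right)} = 2 S$
$P - B{\left(1 \cdot 0 \left(-6\right) \right)} = 59256 - 2 \cdot 1 \cdot 0 \left(-6\right) = 59256 - 2 \cdot 0 \left(-6\right) = 59256 - 2 \cdot 0 = 59256 - 0 = 59256 + 0 = 59256$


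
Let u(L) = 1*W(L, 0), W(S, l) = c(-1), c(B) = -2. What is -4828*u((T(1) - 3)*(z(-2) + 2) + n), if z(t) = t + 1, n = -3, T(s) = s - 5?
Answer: 9656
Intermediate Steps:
T(s) = -5 + s
W(S, l) = -2
z(t) = 1 + t
u(L) = -2 (u(L) = 1*(-2) = -2)
-4828*u((T(1) - 3)*(z(-2) + 2) + n) = -4828*(-2) = 9656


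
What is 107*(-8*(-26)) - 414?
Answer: 21842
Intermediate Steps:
107*(-8*(-26)) - 414 = 107*208 - 414 = 22256 - 414 = 21842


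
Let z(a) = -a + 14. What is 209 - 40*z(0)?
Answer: -351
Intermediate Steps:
z(a) = 14 - a
209 - 40*z(0) = 209 - 40*(14 - 1*0) = 209 - 40*(14 + 0) = 209 - 40*14 = 209 - 560 = -351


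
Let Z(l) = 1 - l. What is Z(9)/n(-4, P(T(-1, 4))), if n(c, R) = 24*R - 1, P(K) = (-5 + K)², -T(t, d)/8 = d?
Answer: -8/32855 ≈ -0.00024349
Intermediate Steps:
T(t, d) = -8*d
n(c, R) = -1 + 24*R
Z(9)/n(-4, P(T(-1, 4))) = (1 - 1*9)/(-1 + 24*(-5 - 8*4)²) = (1 - 9)/(-1 + 24*(-5 - 32)²) = -8/(-1 + 24*(-37)²) = -8/(-1 + 24*1369) = -8/(-1 + 32856) = -8/32855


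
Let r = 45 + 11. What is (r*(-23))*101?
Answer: -130088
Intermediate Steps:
r = 56
(r*(-23))*101 = (56*(-23))*101 = -1288*101 = -130088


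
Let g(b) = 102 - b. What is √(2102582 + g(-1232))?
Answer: 2*√525979 ≈ 1450.5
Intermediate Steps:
√(2102582 + g(-1232)) = √(2102582 + (102 - 1*(-1232))) = √(2102582 + (102 + 1232)) = √(2102582 + 1334) = √2103916 = 2*√525979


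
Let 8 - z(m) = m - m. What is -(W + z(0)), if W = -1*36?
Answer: 28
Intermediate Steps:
z(m) = 8 (z(m) = 8 - (m - m) = 8 - 1*0 = 8 + 0 = 8)
W = -36
-(W + z(0)) = -(-36 + 8) = -1*(-28) = 28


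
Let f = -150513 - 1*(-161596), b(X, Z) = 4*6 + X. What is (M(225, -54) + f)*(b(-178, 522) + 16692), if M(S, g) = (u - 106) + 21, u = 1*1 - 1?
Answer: 181884924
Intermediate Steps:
u = 0 (u = 1 - 1 = 0)
b(X, Z) = 24 + X
f = 11083 (f = -150513 + 161596 = 11083)
M(S, g) = -85 (M(S, g) = (0 - 106) + 21 = -106 + 21 = -85)
(M(225, -54) + f)*(b(-178, 522) + 16692) = (-85 + 11083)*((24 - 178) + 16692) = 10998*(-154 + 16692) = 10998*16538 = 181884924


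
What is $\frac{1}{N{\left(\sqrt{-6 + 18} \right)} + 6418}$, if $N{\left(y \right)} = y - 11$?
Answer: $\frac{6407}{41049637} - \frac{2 \sqrt{3}}{41049637} \approx 0.00015599$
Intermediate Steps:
$N{\left(y \right)} = -11 + y$
$\frac{1}{N{\left(\sqrt{-6 + 18} \right)} + 6418} = \frac{1}{\left(-11 + \sqrt{-6 + 18}\right) + 6418} = \frac{1}{\left(-11 + \sqrt{12}\right) + 6418} = \frac{1}{\left(-11 + 2 \sqrt{3}\right) + 6418} = \frac{1}{6407 + 2 \sqrt{3}}$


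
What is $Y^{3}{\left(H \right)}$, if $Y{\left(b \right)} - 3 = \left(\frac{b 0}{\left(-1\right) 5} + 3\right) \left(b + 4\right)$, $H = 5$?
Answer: $27000$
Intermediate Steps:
$Y{\left(b \right)} = 15 + 3 b$ ($Y{\left(b \right)} = 3 + \left(\frac{b 0}{\left(-1\right) 5} + 3\right) \left(b + 4\right) = 3 + \left(\frac{0}{-5} + 3\right) \left(4 + b\right) = 3 + \left(0 \left(- \frac{1}{5}\right) + 3\right) \left(4 + b\right) = 3 + \left(0 + 3\right) \left(4 + b\right) = 3 + 3 \left(4 + b\right) = 3 + \left(12 + 3 b\right) = 15 + 3 b$)
$Y^{3}{\left(H \right)} = \left(15 + 3 \cdot 5\right)^{3} = \left(15 + 15\right)^{3} = 30^{3} = 27000$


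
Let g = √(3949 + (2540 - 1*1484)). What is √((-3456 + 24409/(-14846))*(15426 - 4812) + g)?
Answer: √(-2022172960716285 + 55100929*√5005)/7423 ≈ 6058.0*I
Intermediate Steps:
g = √5005 (g = √(3949 + (2540 - 1484)) = √(3949 + 1056) = √5005 ≈ 70.746)
√((-3456 + 24409/(-14846))*(15426 - 4812) + g) = √((-3456 + 24409/(-14846))*(15426 - 4812) + √5005) = √((-3456 + 24409*(-1/14846))*10614 + √5005) = √((-3456 - 24409/14846)*10614 + √5005) = √(-51332185/14846*10614 + √5005) = √(-272419905795/7423 + √5005)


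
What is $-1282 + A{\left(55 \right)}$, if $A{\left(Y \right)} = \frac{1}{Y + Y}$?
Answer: $- \frac{141019}{110} \approx -1282.0$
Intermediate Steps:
$A{\left(Y \right)} = \frac{1}{2 Y}$
$-1282 + A{\left(55 \right)} = -1282 + \frac{1}{2 \cdot 55} = -1282 + \frac{1}{2} \cdot \frac{1}{55} = -1282 + \frac{1}{110} = - \frac{141019}{110}$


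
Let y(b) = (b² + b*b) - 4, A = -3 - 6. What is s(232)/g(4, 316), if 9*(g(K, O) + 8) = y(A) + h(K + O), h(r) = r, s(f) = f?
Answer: 36/7 ≈ 5.1429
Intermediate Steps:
A = -9
y(b) = -4 + 2*b² (y(b) = (b² + b²) - 4 = 2*b² - 4 = -4 + 2*b²)
g(K, O) = 86/9 + K/9 + O/9 (g(K, O) = -8 + ((-4 + 2*(-9)²) + (K + O))/9 = -8 + ((-4 + 2*81) + (K + O))/9 = -8 + ((-4 + 162) + (K + O))/9 = -8 + (158 + (K + O))/9 = -8 + (158 + K + O)/9 = -8 + (158/9 + K/9 + O/9) = 86/9 + K/9 + O/9)
s(232)/g(4, 316) = 232/(86/9 + (⅑)*4 + (⅑)*316) = 232/(86/9 + 4/9 + 316/9) = 232/(406/9) = 232*(9/406) = 36/7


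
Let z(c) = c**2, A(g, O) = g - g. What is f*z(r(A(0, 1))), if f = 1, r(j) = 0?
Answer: 0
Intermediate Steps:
A(g, O) = 0
f*z(r(A(0, 1))) = 1*0**2 = 1*0 = 0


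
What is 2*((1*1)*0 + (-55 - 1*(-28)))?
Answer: -54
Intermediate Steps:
2*((1*1)*0 + (-55 - 1*(-28))) = 2*(1*0 + (-55 + 28)) = 2*(0 - 27) = 2*(-27) = -54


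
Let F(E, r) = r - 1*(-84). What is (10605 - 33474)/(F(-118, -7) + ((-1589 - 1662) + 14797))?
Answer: -22869/11623 ≈ -1.9676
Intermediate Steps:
F(E, r) = 84 + r (F(E, r) = r + 84 = 84 + r)
(10605 - 33474)/(F(-118, -7) + ((-1589 - 1662) + 14797)) = (10605 - 33474)/((84 - 7) + ((-1589 - 1662) + 14797)) = -22869/(77 + (-3251 + 14797)) = -22869/(77 + 11546) = -22869/11623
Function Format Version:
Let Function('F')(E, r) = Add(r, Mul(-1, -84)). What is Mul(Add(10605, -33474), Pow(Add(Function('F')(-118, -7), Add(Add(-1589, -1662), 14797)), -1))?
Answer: Rational(-22869, 11623) ≈ -1.9676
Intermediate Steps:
Function('F')(E, r) = Add(84, r) (Function('F')(E, r) = Add(r, 84) = Add(84, r))
Mul(Add(10605, -33474), Pow(Add(Function('F')(-118, -7), Add(Add(-1589, -1662), 14797)), -1)) = Mul(Add(10605, -33474), Pow(Add(Add(84, -7), Add(Add(-1589, -1662), 14797)), -1)) = Mul(-22869, Pow(Add(77, Add(-3251, 14797)), -1)) = Mul(-22869, Pow(Add(77, 11546), -1)) = Mul(-22869, Pow(11623, -1)) = Mul(-22869, Rational(1, 11623)) = Rational(-22869, 11623)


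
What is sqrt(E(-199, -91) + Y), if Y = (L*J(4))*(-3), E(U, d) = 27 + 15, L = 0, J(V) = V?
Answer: sqrt(42) ≈ 6.4807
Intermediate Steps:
E(U, d) = 42
Y = 0 (Y = (0*4)*(-3) = 0*(-3) = 0)
sqrt(E(-199, -91) + Y) = sqrt(42 + 0) = sqrt(42)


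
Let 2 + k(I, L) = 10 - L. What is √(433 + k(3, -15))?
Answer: 2*√114 ≈ 21.354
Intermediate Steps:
k(I, L) = 8 - L (k(I, L) = -2 + (10 - L) = 8 - L)
√(433 + k(3, -15)) = √(433 + (8 - 1*(-15))) = √(433 + (8 + 15)) = √(433 + 23) = √456 = 2*√114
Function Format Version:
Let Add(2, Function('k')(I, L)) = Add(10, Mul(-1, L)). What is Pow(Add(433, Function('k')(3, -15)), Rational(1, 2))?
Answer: Mul(2, Pow(114, Rational(1, 2))) ≈ 21.354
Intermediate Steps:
Function('k')(I, L) = Add(8, Mul(-1, L)) (Function('k')(I, L) = Add(-2, Add(10, Mul(-1, L))) = Add(8, Mul(-1, L)))
Pow(Add(433, Function('k')(3, -15)), Rational(1, 2)) = Pow(Add(433, Add(8, Mul(-1, -15))), Rational(1, 2)) = Pow(Add(433, Add(8, 15)), Rational(1, 2)) = Pow(Add(433, 23), Rational(1, 2)) = Pow(456, Rational(1, 2)) = Mul(2, Pow(114, Rational(1, 2)))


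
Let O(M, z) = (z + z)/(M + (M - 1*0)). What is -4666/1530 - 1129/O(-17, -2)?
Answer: -14687311/1530 ≈ -9599.5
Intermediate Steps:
O(M, z) = z/M (O(M, z) = (2*z)/(M + (M + 0)) = (2*z)/(M + M) = (2*z)/((2*M)) = (2*z)*(1/(2*M)) = z/M)
-4666/1530 - 1129/O(-17, -2) = -4666/1530 - 1129/((-2/(-17))) = -4666*1/1530 - 1129/((-2*(-1/17))) = -2333/765 - 1129/2/17 = -2333/765 - 1129*17/2 = -2333/765 - 19193/2 = -14687311/1530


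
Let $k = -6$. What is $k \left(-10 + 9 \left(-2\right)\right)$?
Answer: $168$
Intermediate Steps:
$k \left(-10 + 9 \left(-2\right)\right) = - 6 \left(-10 + 9 \left(-2\right)\right) = - 6 \left(-10 - 18\right) = \left(-6\right) \left(-28\right) = 168$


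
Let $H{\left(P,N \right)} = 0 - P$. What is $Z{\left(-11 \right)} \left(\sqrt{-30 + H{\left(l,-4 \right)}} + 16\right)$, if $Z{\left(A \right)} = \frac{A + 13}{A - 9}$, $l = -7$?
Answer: $- \frac{8}{5} - \frac{i \sqrt{23}}{10} \approx -1.6 - 0.47958 i$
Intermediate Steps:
$H{\left(P,N \right)} = - P$
$Z{\left(A \right)} = \frac{13 + A}{-9 + A}$
$Z{\left(-11 \right)} \left(\sqrt{-30 + H{\left(l,-4 \right)}} + 16\right) = \frac{13 - 11}{-9 - 11} \left(\sqrt{-30 - -7} + 16\right) = \frac{1}{-20} \cdot 2 \left(\sqrt{-30 + 7} + 16\right) = \left(- \frac{1}{20}\right) 2 \left(\sqrt{-23} + 16\right) = - \frac{i \sqrt{23} + 16}{10} = - \frac{16 + i \sqrt{23}}{10} = - \frac{8}{5} - \frac{i \sqrt{23}}{10}$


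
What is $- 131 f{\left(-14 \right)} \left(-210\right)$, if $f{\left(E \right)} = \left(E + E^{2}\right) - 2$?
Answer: $4951800$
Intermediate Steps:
$f{\left(E \right)} = -2 + E + E^{2}$
$- 131 f{\left(-14 \right)} \left(-210\right) = - 131 \left(-2 - 14 + \left(-14\right)^{2}\right) \left(-210\right) = - 131 \left(-2 - 14 + 196\right) \left(-210\right) = \left(-131\right) 180 \left(-210\right) = \left(-23580\right) \left(-210\right) = 4951800$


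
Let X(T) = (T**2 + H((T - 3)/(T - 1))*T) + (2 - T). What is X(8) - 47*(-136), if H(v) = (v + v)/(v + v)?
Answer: 6458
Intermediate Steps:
H(v) = 1 (H(v) = (2*v)/((2*v)) = (2*v)*(1/(2*v)) = 1)
X(T) = 2 + T**2 (X(T) = (T**2 + 1*T) + (2 - T) = (T**2 + T) + (2 - T) = (T + T**2) + (2 - T) = 2 + T**2)
X(8) - 47*(-136) = (2 + 8**2) - 47*(-136) = (2 + 64) + 6392 = 66 + 6392 = 6458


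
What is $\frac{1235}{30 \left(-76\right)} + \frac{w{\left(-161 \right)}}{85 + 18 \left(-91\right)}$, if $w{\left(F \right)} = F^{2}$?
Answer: $- \frac{642293}{37272} \approx -17.233$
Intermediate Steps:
$\frac{1235}{30 \left(-76\right)} + \frac{w{\left(-161 \right)}}{85 + 18 \left(-91\right)} = \frac{1235}{30 \left(-76\right)} + \frac{\left(-161\right)^{2}}{85 + 18 \left(-91\right)} = \frac{1235}{-2280} + \frac{25921}{85 - 1638} = 1235 \left(- \frac{1}{2280}\right) + \frac{25921}{-1553} = - \frac{13}{24} + 25921 \left(- \frac{1}{1553}\right) = - \frac{13}{24} - \frac{25921}{1553} = - \frac{642293}{37272}$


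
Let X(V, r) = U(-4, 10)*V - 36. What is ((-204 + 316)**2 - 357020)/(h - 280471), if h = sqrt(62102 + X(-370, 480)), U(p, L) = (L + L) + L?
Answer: 96615528196/78663930875 + 344476*sqrt(50966)/78663930875 ≈ 1.2292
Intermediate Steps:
U(p, L) = 3*L (U(p, L) = 2*L + L = 3*L)
X(V, r) = -36 + 30*V (X(V, r) = (3*10)*V - 36 = 30*V - 36 = -36 + 30*V)
h = sqrt(50966) (h = sqrt(62102 + (-36 + 30*(-370))) = sqrt(62102 + (-36 - 11100)) = sqrt(62102 - 11136) = sqrt(50966) ≈ 225.76)
((-204 + 316)**2 - 357020)/(h - 280471) = ((-204 + 316)**2 - 357020)/(sqrt(50966) - 280471) = (112**2 - 357020)/(-280471 + sqrt(50966)) = (12544 - 357020)/(-280471 + sqrt(50966)) = -344476/(-280471 + sqrt(50966))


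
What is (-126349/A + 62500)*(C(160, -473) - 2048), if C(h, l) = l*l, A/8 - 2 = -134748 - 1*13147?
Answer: 16392562075672669/1183144 ≈ 1.3855e+10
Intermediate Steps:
A = -1183144 (A = 16 + 8*(-134748 - 1*13147) = 16 + 8*(-134748 - 13147) = 16 + 8*(-147895) = 16 - 1183160 = -1183144)
C(h, l) = l**2
(-126349/A + 62500)*(C(160, -473) - 2048) = (-126349/(-1183144) + 62500)*((-473)**2 - 2048) = (-126349*(-1/1183144) + 62500)*(223729 - 2048) = (126349/1183144 + 62500)*221681 = (73946626349/1183144)*221681 = 16392562075672669/1183144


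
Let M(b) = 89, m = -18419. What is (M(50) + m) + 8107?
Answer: -10223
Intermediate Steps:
(M(50) + m) + 8107 = (89 - 18419) + 8107 = -18330 + 8107 = -10223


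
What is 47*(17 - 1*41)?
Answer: -1128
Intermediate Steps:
47*(17 - 1*41) = 47*(17 - 41) = 47*(-24) = -1128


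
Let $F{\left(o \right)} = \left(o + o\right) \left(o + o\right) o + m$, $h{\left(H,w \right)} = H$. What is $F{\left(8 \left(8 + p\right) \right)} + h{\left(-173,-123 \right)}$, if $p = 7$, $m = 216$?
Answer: $6912043$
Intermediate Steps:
$F{\left(o \right)} = 216 + 4 o^{3}$ ($F{\left(o \right)} = \left(o + o\right) \left(o + o\right) o + 216 = 2 o 2 o o + 216 = 4 o^{2} o + 216 = 4 o^{3} + 216 = 216 + 4 o^{3}$)
$F{\left(8 \left(8 + p\right) \right)} + h{\left(-173,-123 \right)} = \left(216 + 4 \left(8 \left(8 + 7\right)\right)^{3}\right) - 173 = \left(216 + 4 \left(8 \cdot 15\right)^{3}\right) - 173 = \left(216 + 4 \cdot 120^{3}\right) - 173 = \left(216 + 4 \cdot 1728000\right) - 173 = \left(216 + 6912000\right) - 173 = 6912216 - 173 = 6912043$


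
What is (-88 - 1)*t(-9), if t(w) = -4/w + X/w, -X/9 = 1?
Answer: -1157/9 ≈ -128.56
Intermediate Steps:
X = -9 (X = -9*1 = -9)
t(w) = -13/w (t(w) = -4/w - 9/w = -13/w)
(-88 - 1)*t(-9) = (-88 - 1)*(-13/(-9)) = -(-1157)*(-1)/9 = -89*13/9 = -1157/9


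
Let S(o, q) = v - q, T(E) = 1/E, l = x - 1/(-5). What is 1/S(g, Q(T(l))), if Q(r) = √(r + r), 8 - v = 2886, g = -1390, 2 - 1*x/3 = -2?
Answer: -87779/252627957 + √610/505255914 ≈ -0.00034741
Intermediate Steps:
x = 12 (x = 6 - 3*(-2) = 6 + 6 = 12)
v = -2878 (v = 8 - 1*2886 = 8 - 2886 = -2878)
l = 61/5 (l = 12 - 1/(-5) = 12 - 1*(-⅕) = 12 + ⅕ = 61/5 ≈ 12.200)
Q(r) = √2*√r (Q(r) = √(2*r) = √2*√r)
S(o, q) = -2878 - q
1/S(g, Q(T(l))) = 1/(-2878 - √2*√(1/(61/5))) = 1/(-2878 - √2*√(5/61)) = 1/(-2878 - √2*√305/61) = 1/(-2878 - √610/61)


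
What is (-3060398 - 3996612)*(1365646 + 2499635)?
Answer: -27277326669810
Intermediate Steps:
(-3060398 - 3996612)*(1365646 + 2499635) = -7057010*3865281 = -27277326669810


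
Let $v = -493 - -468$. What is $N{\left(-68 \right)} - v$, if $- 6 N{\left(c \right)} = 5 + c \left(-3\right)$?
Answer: $- \frac{59}{6} \approx -9.8333$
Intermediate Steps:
$N{\left(c \right)} = - \frac{5}{6} + \frac{c}{2}$ ($N{\left(c \right)} = - \frac{5 + c \left(-3\right)}{6} = - \frac{5 - 3 c}{6} = - \frac{5}{6} + \frac{c}{2}$)
$v = -25$ ($v = -493 + 468 = -25$)
$N{\left(-68 \right)} - v = \left(- \frac{5}{6} + \frac{1}{2} \left(-68\right)\right) - -25 = \left(- \frac{5}{6} - 34\right) + 25 = - \frac{209}{6} + 25 = - \frac{59}{6}$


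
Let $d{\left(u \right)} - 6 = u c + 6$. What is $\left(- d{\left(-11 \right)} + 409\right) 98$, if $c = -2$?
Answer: $36750$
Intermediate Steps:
$d{\left(u \right)} = 12 - 2 u$ ($d{\left(u \right)} = 6 + \left(u \left(-2\right) + 6\right) = 6 - \left(-6 + 2 u\right) = 12 - 2 u$)
$\left(- d{\left(-11 \right)} + 409\right) 98 = \left(- (12 - -22) + 409\right) 98 = \left(- (12 + 22) + 409\right) 98 = \left(\left(-1\right) 34 + 409\right) 98 = \left(-34 + 409\right) 98 = 375 \cdot 98 = 36750$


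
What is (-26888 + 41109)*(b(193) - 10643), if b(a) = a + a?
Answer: -145864797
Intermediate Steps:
b(a) = 2*a
(-26888 + 41109)*(b(193) - 10643) = (-26888 + 41109)*(2*193 - 10643) = 14221*(386 - 10643) = 14221*(-10257) = -145864797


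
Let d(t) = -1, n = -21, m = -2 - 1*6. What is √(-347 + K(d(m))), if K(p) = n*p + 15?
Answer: I*√311 ≈ 17.635*I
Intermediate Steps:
m = -8 (m = -2 - 6 = -8)
K(p) = 15 - 21*p (K(p) = -21*p + 15 = 15 - 21*p)
√(-347 + K(d(m))) = √(-347 + (15 - 21*(-1))) = √(-347 + (15 + 21)) = √(-347 + 36) = √(-311) = I*√311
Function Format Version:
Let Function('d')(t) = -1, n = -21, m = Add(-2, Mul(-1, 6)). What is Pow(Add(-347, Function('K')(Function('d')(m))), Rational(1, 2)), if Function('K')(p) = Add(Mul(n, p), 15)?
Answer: Mul(I, Pow(311, Rational(1, 2))) ≈ Mul(17.635, I)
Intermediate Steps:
m = -8 (m = Add(-2, -6) = -8)
Function('K')(p) = Add(15, Mul(-21, p)) (Function('K')(p) = Add(Mul(-21, p), 15) = Add(15, Mul(-21, p)))
Pow(Add(-347, Function('K')(Function('d')(m))), Rational(1, 2)) = Pow(Add(-347, Add(15, Mul(-21, -1))), Rational(1, 2)) = Pow(Add(-347, Add(15, 21)), Rational(1, 2)) = Pow(Add(-347, 36), Rational(1, 2)) = Pow(-311, Rational(1, 2)) = Mul(I, Pow(311, Rational(1, 2)))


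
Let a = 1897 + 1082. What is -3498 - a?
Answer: -6477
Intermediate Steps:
a = 2979
-3498 - a = -3498 - 1*2979 = -3498 - 2979 = -6477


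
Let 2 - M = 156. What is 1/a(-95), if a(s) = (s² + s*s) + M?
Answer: 1/17896 ≈ 5.5878e-5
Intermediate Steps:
M = -154 (M = 2 - 1*156 = 2 - 156 = -154)
a(s) = -154 + 2*s² (a(s) = (s² + s*s) - 154 = (s² + s²) - 154 = 2*s² - 154 = -154 + 2*s²)
1/a(-95) = 1/(-154 + 2*(-95)²) = 1/(-154 + 2*9025) = 1/(-154 + 18050) = 1/17896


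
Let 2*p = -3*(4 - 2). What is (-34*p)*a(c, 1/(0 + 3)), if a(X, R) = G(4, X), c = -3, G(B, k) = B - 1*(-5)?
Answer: 918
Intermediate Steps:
G(B, k) = 5 + B (G(B, k) = B + 5 = 5 + B)
a(X, R) = 9 (a(X, R) = 5 + 4 = 9)
p = -3 (p = (-3*(4 - 2))/2 = (-3*2)/2 = (1/2)*(-6) = -3)
(-34*p)*a(c, 1/(0 + 3)) = -34*(-3)*9 = 102*9 = 918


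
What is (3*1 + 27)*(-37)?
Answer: -1110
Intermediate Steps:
(3*1 + 27)*(-37) = (3 + 27)*(-37) = 30*(-37) = -1110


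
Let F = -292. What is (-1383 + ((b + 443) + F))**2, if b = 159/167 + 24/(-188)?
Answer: 93383174269009/61606801 ≈ 1.5158e+6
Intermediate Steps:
b = 6471/7849 (b = 159*(1/167) + 24*(-1/188) = 159/167 - 6/47 = 6471/7849 ≈ 0.82444)
(-1383 + ((b + 443) + F))**2 = (-1383 + ((6471/7849 + 443) - 292))**2 = (-1383 + (3483578/7849 - 292))**2 = (-1383 + 1191670/7849)**2 = (-9663497/7849)**2 = 93383174269009/61606801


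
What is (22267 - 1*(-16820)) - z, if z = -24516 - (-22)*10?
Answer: 63383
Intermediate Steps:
z = -24296 (z = -24516 - 1*(-220) = -24516 + 220 = -24296)
(22267 - 1*(-16820)) - z = (22267 - 1*(-16820)) - 1*(-24296) = (22267 + 16820) + 24296 = 39087 + 24296 = 63383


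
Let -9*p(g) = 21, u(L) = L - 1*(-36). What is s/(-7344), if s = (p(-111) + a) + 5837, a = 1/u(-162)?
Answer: -735167/925344 ≈ -0.79448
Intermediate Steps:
u(L) = 36 + L (u(L) = L + 36 = 36 + L)
p(g) = -7/3 (p(g) = -⅑*21 = -7/3)
a = -1/126 (a = 1/(36 - 162) = 1/(-126) = -1/126 ≈ -0.0079365)
s = 735167/126 (s = (-7/3 - 1/126) + 5837 = -295/126 + 5837 = 735167/126 ≈ 5834.7)
s/(-7344) = (735167/126)/(-7344) = (735167/126)*(-1/7344) = -735167/925344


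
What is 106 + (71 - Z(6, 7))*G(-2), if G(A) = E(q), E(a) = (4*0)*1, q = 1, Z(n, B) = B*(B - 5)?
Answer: 106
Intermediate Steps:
Z(n, B) = B*(-5 + B)
E(a) = 0 (E(a) = 0*1 = 0)
G(A) = 0
106 + (71 - Z(6, 7))*G(-2) = 106 + (71 - 7*(-5 + 7))*0 = 106 + (71 - 7*2)*0 = 106 + (71 - 1*14)*0 = 106 + (71 - 14)*0 = 106 + 57*0 = 106 + 0 = 106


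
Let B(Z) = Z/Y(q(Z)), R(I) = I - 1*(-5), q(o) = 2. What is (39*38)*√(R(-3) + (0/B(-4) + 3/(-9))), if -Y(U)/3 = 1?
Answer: 494*√15 ≈ 1913.3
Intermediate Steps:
Y(U) = -3 (Y(U) = -3*1 = -3)
R(I) = 5 + I (R(I) = I + 5 = 5 + I)
B(Z) = -Z/3 (B(Z) = Z/(-3) = Z*(-⅓) = -Z/3)
(39*38)*√(R(-3) + (0/B(-4) + 3/(-9))) = (39*38)*√((5 - 3) + (0/((-⅓*(-4))) + 3/(-9))) = 1482*√(2 + (0/(4/3) + 3*(-⅑))) = 1482*√(2 + (0*(¾) - ⅓)) = 1482*√(2 + (0 - ⅓)) = 1482*√(2 - ⅓) = 1482*√(5/3) = 1482*(√15/3) = 494*√15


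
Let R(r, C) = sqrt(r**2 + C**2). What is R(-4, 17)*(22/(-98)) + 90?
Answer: 90 - 11*sqrt(305)/49 ≈ 86.079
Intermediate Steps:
R(r, C) = sqrt(C**2 + r**2)
R(-4, 17)*(22/(-98)) + 90 = sqrt(17**2 + (-4)**2)*(22/(-98)) + 90 = sqrt(289 + 16)*(22*(-1/98)) + 90 = sqrt(305)*(-11/49) + 90 = -11*sqrt(305)/49 + 90 = 90 - 11*sqrt(305)/49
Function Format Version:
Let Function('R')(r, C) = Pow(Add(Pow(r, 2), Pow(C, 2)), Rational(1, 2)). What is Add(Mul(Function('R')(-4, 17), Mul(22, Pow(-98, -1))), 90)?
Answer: Add(90, Mul(Rational(-11, 49), Pow(305, Rational(1, 2)))) ≈ 86.079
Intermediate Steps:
Function('R')(r, C) = Pow(Add(Pow(C, 2), Pow(r, 2)), Rational(1, 2))
Add(Mul(Function('R')(-4, 17), Mul(22, Pow(-98, -1))), 90) = Add(Mul(Pow(Add(Pow(17, 2), Pow(-4, 2)), Rational(1, 2)), Mul(22, Pow(-98, -1))), 90) = Add(Mul(Pow(Add(289, 16), Rational(1, 2)), Mul(22, Rational(-1, 98))), 90) = Add(Mul(Pow(305, Rational(1, 2)), Rational(-11, 49)), 90) = Add(Mul(Rational(-11, 49), Pow(305, Rational(1, 2))), 90) = Add(90, Mul(Rational(-11, 49), Pow(305, Rational(1, 2))))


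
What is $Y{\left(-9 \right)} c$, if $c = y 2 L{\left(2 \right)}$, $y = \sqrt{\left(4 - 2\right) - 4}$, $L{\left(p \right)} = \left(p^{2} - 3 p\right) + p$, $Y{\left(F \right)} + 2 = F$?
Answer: $0$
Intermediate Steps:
$Y{\left(F \right)} = -2 + F$
$L{\left(p \right)} = p^{2} - 2 p$
$y = i \sqrt{2}$ ($y = \sqrt{\left(4 - 2\right) - 4} = \sqrt{2 - 4} = \sqrt{-2} = i \sqrt{2} \approx 1.4142 i$)
$c = 0$ ($c = i \sqrt{2} \cdot 2 \cdot 2 \left(-2 + 2\right) = 2 i \sqrt{2} \cdot 2 \cdot 0 = 2 i \sqrt{2} \cdot 0 = 0$)
$Y{\left(-9 \right)} c = \left(-2 - 9\right) 0 = \left(-11\right) 0 = 0$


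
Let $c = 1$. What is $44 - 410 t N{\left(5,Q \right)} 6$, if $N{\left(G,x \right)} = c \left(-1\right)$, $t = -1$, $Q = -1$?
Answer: $-2416$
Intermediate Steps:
$N{\left(G,x \right)} = -1$ ($N{\left(G,x \right)} = 1 \left(-1\right) = -1$)
$44 - 410 t N{\left(5,Q \right)} 6 = 44 - 410 \left(-1\right) \left(-1\right) 6 = 44 - 410 \cdot 1 \cdot 6 = 44 - 2460 = -2416$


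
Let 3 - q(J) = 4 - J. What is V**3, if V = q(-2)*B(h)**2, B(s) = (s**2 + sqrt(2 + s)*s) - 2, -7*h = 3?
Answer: -32577673058496/13841287201 - 3526066080000*sqrt(77)/13841287201 ≈ -4589.1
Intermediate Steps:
q(J) = -1 + J (q(J) = 3 - (4 - J) = 3 + (-4 + J) = -1 + J)
h = -3/7 (h = -1/7*3 = -3/7 ≈ -0.42857)
B(s) = -2 + s**2 + s*sqrt(2 + s) (B(s) = (s**2 + s*sqrt(2 + s)) - 2 = -2 + s**2 + s*sqrt(2 + s))
V = -3*(-89/49 - 3*sqrt(77)/49)**2 (V = (-1 - 2)*(-2 + (-3/7)**2 - 3*sqrt(2 - 3/7)/7)**2 = -3*(-2 + 9/49 - 3*sqrt(77)/49)**2 = -3*(-89/49 - 3*sqrt(77)/49)**2 ≈ -16.618)
V**3 = (-25842/2401 - 1602*sqrt(77)/2401)**3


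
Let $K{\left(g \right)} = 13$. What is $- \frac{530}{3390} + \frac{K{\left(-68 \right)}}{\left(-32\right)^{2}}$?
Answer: $- \frac{49865}{347136} \approx -0.14365$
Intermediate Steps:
$- \frac{530}{3390} + \frac{K{\left(-68 \right)}}{\left(-32\right)^{2}} = - \frac{530}{3390} + \frac{13}{\left(-32\right)^{2}} = \left(-530\right) \frac{1}{3390} + \frac{13}{1024} = - \frac{53}{339} + 13 \cdot \frac{1}{1024} = - \frac{53}{339} + \frac{13}{1024} = - \frac{49865}{347136}$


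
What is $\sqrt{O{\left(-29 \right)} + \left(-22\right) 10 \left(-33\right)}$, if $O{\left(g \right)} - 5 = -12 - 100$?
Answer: $\sqrt{7153} \approx 84.575$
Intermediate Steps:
$O{\left(g \right)} = -107$ ($O{\left(g \right)} = 5 - 112 = -107$)
$\sqrt{O{\left(-29 \right)} + \left(-22\right) 10 \left(-33\right)} = \sqrt{-107 + \left(-22\right) 10 \left(-33\right)} = \sqrt{-107 - -7260} = \sqrt{-107 + 7260} = \sqrt{7153}$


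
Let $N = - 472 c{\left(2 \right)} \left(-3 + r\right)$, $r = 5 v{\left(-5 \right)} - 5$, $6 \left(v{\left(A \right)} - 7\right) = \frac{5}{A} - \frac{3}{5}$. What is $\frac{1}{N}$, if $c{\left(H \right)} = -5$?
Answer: $\frac{3}{181720} \approx 1.6509 \cdot 10^{-5}$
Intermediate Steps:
$v{\left(A \right)} = \frac{69}{10} + \frac{5}{6 A}$ ($v{\left(A \right)} = 7 + \frac{\frac{5}{A} - \frac{3}{5}}{6} = 7 + \frac{- \frac{3}{5} + \frac{5}{A}}{6} = 7 - \left(\frac{1}{10} - \frac{5}{6 A}\right) = \frac{69}{10} + \frac{5}{6 A}$)
$r = \frac{86}{3}$ ($r = 5 \frac{25 + 207 \left(-5\right)}{30 \left(-5\right)} - 5 = 5 \cdot \frac{1}{30} \left(- \frac{1}{5}\right) \left(25 - 1035\right) - 5 = 5 \cdot \frac{1}{30} \left(- \frac{1}{5}\right) \left(-1010\right) - 5 = 5 \cdot \frac{101}{15} - 5 = \frac{101}{3} - 5 = \frac{86}{3} \approx 28.667$)
$N = \frac{181720}{3}$ ($N = - 472 \left(- 5 \left(-3 + \frac{86}{3}\right)\right) = - 472 \left(\left(-5\right) \frac{77}{3}\right) = \left(-472\right) \left(- \frac{385}{3}\right) = \frac{181720}{3} \approx 60573.0$)
$\frac{1}{N} = \frac{1}{\frac{181720}{3}} = \frac{3}{181720}$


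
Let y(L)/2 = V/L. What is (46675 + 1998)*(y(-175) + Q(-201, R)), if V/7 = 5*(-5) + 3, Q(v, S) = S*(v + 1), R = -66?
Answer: 16064231612/25 ≈ 6.4257e+8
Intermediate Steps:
Q(v, S) = S*(1 + v)
V = -154 (V = 7*(5*(-5) + 3) = 7*(-25 + 3) = 7*(-22) = -154)
y(L) = -308/L (y(L) = 2*(-154/L) = -308/L)
(46675 + 1998)*(y(-175) + Q(-201, R)) = (46675 + 1998)*(-308/(-175) - 66*(1 - 201)) = 48673*(-308*(-1/175) - 66*(-200)) = 48673*(44/25 + 13200) = 48673*(330044/25) = 16064231612/25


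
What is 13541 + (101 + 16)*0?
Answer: 13541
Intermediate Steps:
13541 + (101 + 16)*0 = 13541 + 117*0 = 13541 + 0 = 13541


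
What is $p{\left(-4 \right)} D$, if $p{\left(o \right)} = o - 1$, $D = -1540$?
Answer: $7700$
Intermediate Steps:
$p{\left(o \right)} = -1 + o$
$p{\left(-4 \right)} D = \left(-1 - 4\right) \left(-1540\right) = \left(-5\right) \left(-1540\right) = 7700$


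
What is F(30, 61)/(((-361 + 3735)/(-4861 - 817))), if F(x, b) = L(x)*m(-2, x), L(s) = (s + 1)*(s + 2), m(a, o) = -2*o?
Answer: 168977280/1687 ≈ 1.0016e+5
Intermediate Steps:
L(s) = (1 + s)*(2 + s)
F(x, b) = -2*x*(2 + x**2 + 3*x) (F(x, b) = (2 + x**2 + 3*x)*(-2*x) = -2*x*(2 + x**2 + 3*x))
F(30, 61)/(((-361 + 3735)/(-4861 - 817))) = (-2*30*(2 + 30**2 + 3*30))/(((-361 + 3735)/(-4861 - 817))) = (-2*30*(2 + 900 + 90))/((3374/(-5678))) = (-2*30*992)/((3374*(-1/5678))) = -59520/(-1687/2839) = -59520*(-2839/1687) = 168977280/1687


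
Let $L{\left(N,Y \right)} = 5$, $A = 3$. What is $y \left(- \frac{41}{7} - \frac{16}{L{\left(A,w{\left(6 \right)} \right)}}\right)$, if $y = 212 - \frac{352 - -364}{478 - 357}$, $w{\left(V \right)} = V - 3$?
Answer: $- \frac{7904712}{4235} \approx -1866.5$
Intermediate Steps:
$w{\left(V \right)} = -3 + V$
$y = \frac{24936}{121}$ ($y = 212 - \frac{352 + 364}{121} = 212 - 716 \cdot \frac{1}{121} = 212 - \frac{716}{121} = \frac{24936}{121} \approx 206.08$)
$y \left(- \frac{41}{7} - \frac{16}{L{\left(A,w{\left(6 \right)} \right)}}\right) = \frac{24936 \left(- \frac{41}{7} - \frac{16}{5}\right)}{121} = \frac{24936}{121} \left(- \frac{317}{35}\right) = - \frac{7904712}{4235}$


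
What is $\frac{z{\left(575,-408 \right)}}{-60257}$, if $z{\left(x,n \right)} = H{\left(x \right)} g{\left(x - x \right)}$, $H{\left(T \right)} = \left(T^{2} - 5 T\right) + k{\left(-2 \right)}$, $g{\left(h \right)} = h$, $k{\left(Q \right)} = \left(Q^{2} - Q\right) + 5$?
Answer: $0$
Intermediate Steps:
$k{\left(Q \right)} = 5 + Q^{2} - Q$
$H{\left(T \right)} = 11 + T^{2} - 5 T$ ($H{\left(T \right)} = \left(T^{2} - 5 T\right) + \left(5 + \left(-2\right)^{2} - -2\right) = \left(T^{2} - 5 T\right) + \left(5 + 4 + 2\right) = \left(T^{2} - 5 T\right) + 11 = 11 + T^{2} - 5 T$)
$z{\left(x,n \right)} = 0$ ($z{\left(x,n \right)} = \left(11 + x^{2} - 5 x\right) \left(x - x\right) = \left(11 + x^{2} - 5 x\right) 0 = 0$)
$\frac{z{\left(575,-408 \right)}}{-60257} = \frac{0}{-60257} = 0 \left(- \frac{1}{60257}\right) = 0$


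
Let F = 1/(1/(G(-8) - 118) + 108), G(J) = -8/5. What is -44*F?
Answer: -26312/64579 ≈ -0.40744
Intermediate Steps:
G(J) = -8/5 (G(J) = -8*1/5 = -8/5)
F = 598/64579 (F = 1/(1/(-8/5 - 118) + 108) = 1/(1/(-598/5) + 108) = 1/(-5/598 + 108) = 1/(64579/598) = 598/64579 ≈ 0.0092600)
-44*F = -44*598/64579 = -26312/64579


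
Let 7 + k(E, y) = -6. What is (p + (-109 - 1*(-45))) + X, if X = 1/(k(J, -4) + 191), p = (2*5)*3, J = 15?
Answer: -6051/178 ≈ -33.994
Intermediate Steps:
k(E, y) = -13 (k(E, y) = -7 - 6 = -13)
p = 30 (p = 10*3 = 30)
X = 1/178 (X = 1/(-13 + 191) = 1/178 ≈ 0.0056180)
(p + (-109 - 1*(-45))) + X = (30 + (-109 - 1*(-45))) + 1/178 = (30 + (-109 + 45)) + 1/178 = (30 - 64) + 1/178 = -34 + 1/178 = -6051/178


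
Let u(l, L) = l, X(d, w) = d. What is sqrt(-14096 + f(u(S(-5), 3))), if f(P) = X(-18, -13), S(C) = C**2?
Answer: I*sqrt(14114) ≈ 118.8*I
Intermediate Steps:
f(P) = -18
sqrt(-14096 + f(u(S(-5), 3))) = sqrt(-14096 - 18) = sqrt(-14114) = I*sqrt(14114)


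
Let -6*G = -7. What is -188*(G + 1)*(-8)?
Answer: 9776/3 ≈ 3258.7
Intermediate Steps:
G = 7/6 (G = -1/6*(-7) = 7/6 ≈ 1.1667)
-188*(G + 1)*(-8) = -188*(7/6 + 1)*(-8) = -1222*(-8)/3 = -188*(-52/3) = 9776/3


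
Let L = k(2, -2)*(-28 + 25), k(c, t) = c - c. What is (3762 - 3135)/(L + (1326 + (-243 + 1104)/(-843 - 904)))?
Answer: 365123/771887 ≈ 0.47303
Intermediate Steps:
k(c, t) = 0
L = 0 (L = 0*(-28 + 25) = 0*(-3) = 0)
(3762 - 3135)/(L + (1326 + (-243 + 1104)/(-843 - 904))) = (3762 - 3135)/(0 + (1326 + (-243 + 1104)/(-843 - 904))) = 627/(0 + (1326 + 861/(-1747))) = 627/(0 + (1326 + 861*(-1/1747))) = 627/(0 + (1326 - 861/1747)) = 627/(0 + 2315661/1747) = 627/(2315661/1747) = 627*(1747/2315661) = 365123/771887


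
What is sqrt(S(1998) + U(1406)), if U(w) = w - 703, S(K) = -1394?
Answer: I*sqrt(691) ≈ 26.287*I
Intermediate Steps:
U(w) = -703 + w
sqrt(S(1998) + U(1406)) = sqrt(-1394 + (-703 + 1406)) = sqrt(-1394 + 703) = sqrt(-691) = I*sqrt(691)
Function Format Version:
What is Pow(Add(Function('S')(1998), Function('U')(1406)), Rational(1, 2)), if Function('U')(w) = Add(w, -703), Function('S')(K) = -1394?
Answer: Mul(I, Pow(691, Rational(1, 2))) ≈ Mul(26.287, I)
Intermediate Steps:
Function('U')(w) = Add(-703, w)
Pow(Add(Function('S')(1998), Function('U')(1406)), Rational(1, 2)) = Pow(Add(-1394, Add(-703, 1406)), Rational(1, 2)) = Pow(Add(-1394, 703), Rational(1, 2)) = Pow(-691, Rational(1, 2)) = Mul(I, Pow(691, Rational(1, 2)))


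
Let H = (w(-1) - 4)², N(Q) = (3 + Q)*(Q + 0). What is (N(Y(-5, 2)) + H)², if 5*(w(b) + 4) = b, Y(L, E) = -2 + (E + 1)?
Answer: 3171961/625 ≈ 5075.1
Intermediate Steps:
Y(L, E) = -1 + E (Y(L, E) = -2 + (1 + E) = -1 + E)
N(Q) = Q*(3 + Q) (N(Q) = (3 + Q)*Q = Q*(3 + Q))
w(b) = -4 + b/5
H = 1681/25 (H = ((-4 + (⅕)*(-1)) - 4)² = ((-4 - ⅕) - 4)² = (-21/5 - 4)² = (-41/5)² = 1681/25 ≈ 67.240)
(N(Y(-5, 2)) + H)² = ((-1 + 2)*(3 + (-1 + 2)) + 1681/25)² = (1*(3 + 1) + 1681/25)² = (1*4 + 1681/25)² = (4 + 1681/25)² = (1781/25)² = 3171961/625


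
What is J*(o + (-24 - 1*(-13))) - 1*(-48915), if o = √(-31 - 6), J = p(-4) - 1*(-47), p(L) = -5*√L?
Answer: 48915 - (11 - I*√37)*(47 - 10*I) ≈ 48459.0 + 395.89*I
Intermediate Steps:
J = 47 - 10*I (J = -10*I - 1*(-47) = -10*I + 47 = 47 - 10*I ≈ 47.0 - 10.0*I)
o = I*√37 (o = √(-37) = I*√37 ≈ 6.0828*I)
J*(o + (-24 - 1*(-13))) - 1*(-48915) = (47 - 10*I)*(I*√37 + (-24 - 1*(-13))) - 1*(-48915) = (47 - 10*I)*(I*√37 + (-24 + 13)) + 48915 = (47 - 10*I)*(I*√37 - 11) + 48915 = (47 - 10*I)*(-11 + I*√37) + 48915 = (-11 + I*√37)*(47 - 10*I) + 48915 = 48915 + (-11 + I*√37)*(47 - 10*I)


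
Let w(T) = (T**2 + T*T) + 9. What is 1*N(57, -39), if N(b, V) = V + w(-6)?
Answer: 42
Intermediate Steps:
w(T) = 9 + 2*T**2 (w(T) = (T**2 + T**2) + 9 = 2*T**2 + 9 = 9 + 2*T**2)
N(b, V) = 81 + V (N(b, V) = V + (9 + 2*(-6)**2) = V + (9 + 2*36) = V + (9 + 72) = V + 81 = 81 + V)
1*N(57, -39) = 1*(81 - 39) = 1*42 = 42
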